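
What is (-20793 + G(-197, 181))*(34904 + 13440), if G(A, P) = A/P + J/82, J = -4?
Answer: -7460121788448/7421 ≈ -1.0053e+9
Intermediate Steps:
G(A, P) = -2/41 + A/P (G(A, P) = A/P - 4/82 = A/P - 4*1/82 = A/P - 2/41 = -2/41 + A/P)
(-20793 + G(-197, 181))*(34904 + 13440) = (-20793 + (-2/41 - 197/181))*(34904 + 13440) = (-20793 + (-2/41 - 197*1/181))*48344 = (-20793 + (-2/41 - 197/181))*48344 = (-20793 - 8439/7421)*48344 = -154313292/7421*48344 = -7460121788448/7421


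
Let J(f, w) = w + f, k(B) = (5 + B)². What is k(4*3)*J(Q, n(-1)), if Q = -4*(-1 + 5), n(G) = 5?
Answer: -3179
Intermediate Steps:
Q = -16 (Q = -4*4 = -16)
J(f, w) = f + w
k(4*3)*J(Q, n(-1)) = (5 + 4*3)²*(-16 + 5) = (5 + 12)²*(-11) = 17²*(-11) = 289*(-11) = -3179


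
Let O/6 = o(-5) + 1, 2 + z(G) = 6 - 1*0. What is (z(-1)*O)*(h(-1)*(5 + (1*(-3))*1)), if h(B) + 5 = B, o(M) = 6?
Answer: -2016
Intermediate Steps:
h(B) = -5 + B
z(G) = 4 (z(G) = -2 + (6 - 1*0) = -2 + (6 + 0) = -2 + 6 = 4)
O = 42 (O = 6*(6 + 1) = 6*7 = 42)
(z(-1)*O)*(h(-1)*(5 + (1*(-3))*1)) = (4*42)*((-5 - 1)*(5 + (1*(-3))*1)) = 168*(-6*(5 - 3*1)) = 168*(-6*(5 - 3)) = 168*(-6*2) = 168*(-12) = -2016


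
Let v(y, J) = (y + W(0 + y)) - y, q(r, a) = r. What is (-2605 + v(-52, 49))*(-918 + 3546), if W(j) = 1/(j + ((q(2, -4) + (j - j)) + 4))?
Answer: -157457934/23 ≈ -6.8460e+6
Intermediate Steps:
W(j) = 1/(6 + j) (W(j) = 1/(j + ((2 + (j - j)) + 4)) = 1/(j + ((2 + 0) + 4)) = 1/(j + (2 + 4)) = 1/(j + 6) = 1/(6 + j))
v(y, J) = 1/(6 + y) (v(y, J) = (y + 1/(6 + (0 + y))) - y = (y + 1/(6 + y)) - y = 1/(6 + y))
(-2605 + v(-52, 49))*(-918 + 3546) = (-2605 + 1/(6 - 52))*(-918 + 3546) = (-2605 + 1/(-46))*2628 = (-2605 - 1/46)*2628 = -119831/46*2628 = -157457934/23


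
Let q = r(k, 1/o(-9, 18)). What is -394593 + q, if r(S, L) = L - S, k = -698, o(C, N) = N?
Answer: -7090109/18 ≈ -3.9390e+5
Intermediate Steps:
q = 12565/18 (q = 1/18 - 1*(-698) = 1/18 + 698 = 12565/18 ≈ 698.06)
-394593 + q = -394593 + 12565/18 = -7090109/18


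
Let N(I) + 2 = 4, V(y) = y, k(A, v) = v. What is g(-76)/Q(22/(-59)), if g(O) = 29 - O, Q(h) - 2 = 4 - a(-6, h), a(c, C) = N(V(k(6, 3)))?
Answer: 105/4 ≈ 26.250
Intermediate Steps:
N(I) = 2 (N(I) = -2 + 4 = 2)
a(c, C) = 2
Q(h) = 4 (Q(h) = 2 + (4 - 1*2) = 2 + (4 - 2) = 2 + 2 = 4)
g(-76)/Q(22/(-59)) = (29 - 1*(-76))/4 = (29 + 76)*(¼) = 105*(¼) = 105/4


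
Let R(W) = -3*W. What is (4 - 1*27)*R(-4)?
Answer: -276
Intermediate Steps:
(4 - 1*27)*R(-4) = (4 - 1*27)*(-3*(-4)) = (4 - 27)*12 = -23*12 = -276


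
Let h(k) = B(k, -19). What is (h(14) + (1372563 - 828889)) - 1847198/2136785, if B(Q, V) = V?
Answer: 1161672001977/2136785 ≈ 5.4365e+5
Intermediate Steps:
h(k) = -19
(h(14) + (1372563 - 828889)) - 1847198/2136785 = (-19 + (1372563 - 828889)) - 1847198/2136785 = (-19 + 543674) - 1847198*1/2136785 = 543655 - 1847198/2136785 = 1161672001977/2136785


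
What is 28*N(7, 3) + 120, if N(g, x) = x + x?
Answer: 288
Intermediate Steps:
N(g, x) = 2*x
28*N(7, 3) + 120 = 28*(2*3) + 120 = 28*6 + 120 = 168 + 120 = 288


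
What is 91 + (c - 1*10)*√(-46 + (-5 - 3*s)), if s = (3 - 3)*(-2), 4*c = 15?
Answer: 91 - 25*I*√51/4 ≈ 91.0 - 44.634*I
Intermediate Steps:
c = 15/4 (c = (¼)*15 = 15/4 ≈ 3.7500)
s = 0 (s = 0*(-2) = 0)
91 + (c - 1*10)*√(-46 + (-5 - 3*s)) = 91 + (15/4 - 1*10)*√(-46 + (-5 - 3*0)) = 91 + (15/4 - 10)*√(-46 + (-5 + 0)) = 91 - 25*√(-46 - 5)/4 = 91 - 25*I*√51/4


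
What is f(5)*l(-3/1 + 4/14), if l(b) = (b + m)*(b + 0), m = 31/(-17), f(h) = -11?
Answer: -112860/833 ≈ -135.49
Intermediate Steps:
m = -31/17 (m = 31*(-1/17) = -31/17 ≈ -1.8235)
l(b) = b*(-31/17 + b) (l(b) = (b - 31/17)*(b + 0) = (-31/17 + b)*b = b*(-31/17 + b))
f(5)*l(-3/1 + 4/14) = -11*(-3/1 + 4/14)*(-31 + 17*(-3/1 + 4/14))/17 = -11*(-3*1 + 4*(1/14))*(-31 + 17*(-3*1 + 4*(1/14)))/17 = -11*(-3 + 2/7)*(-31 + 17*(-3 + 2/7))/17 = -11*(-19)*(-31 + 17*(-19/7))/(17*7) = -11*(-19)*(-31 - 323/7)/(17*7) = -11*(-19)*(-540)/(17*7*7) = -11*10260/833 = -112860/833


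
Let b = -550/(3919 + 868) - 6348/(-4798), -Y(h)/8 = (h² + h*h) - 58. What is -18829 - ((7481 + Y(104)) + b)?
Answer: 1679890515178/11484013 ≈ 1.4628e+5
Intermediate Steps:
Y(h) = 464 - 16*h² (Y(h) = -8*((h² + h*h) - 58) = -8*((h² + h²) - 58) = -8*(2*h² - 58) = -8*(-58 + 2*h²) = 464 - 16*h²)
b = 13874488/11484013 (b = -550/4787 - 6348*(-1/4798) = -550*1/4787 + 3174/2399 = -550/4787 + 3174/2399 = 13874488/11484013 ≈ 1.2082)
-18829 - ((7481 + Y(104)) + b) = -18829 - ((7481 + (464 - 16*104²)) + 13874488/11484013) = -18829 - ((7481 + (464 - 16*10816)) + 13874488/11484013) = -18829 - ((7481 + (464 - 173056)) + 13874488/11484013) = -18829 - ((7481 - 172592) + 13874488/11484013) = -18829 - (-165111 + 13874488/11484013) = -18829 - 1*(-1896122995955/11484013) = -18829 + 1896122995955/11484013 = 1679890515178/11484013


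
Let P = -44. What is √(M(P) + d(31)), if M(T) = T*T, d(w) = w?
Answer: √1967 ≈ 44.351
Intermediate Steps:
M(T) = T²
√(M(P) + d(31)) = √((-44)² + 31) = √(1936 + 31) = √1967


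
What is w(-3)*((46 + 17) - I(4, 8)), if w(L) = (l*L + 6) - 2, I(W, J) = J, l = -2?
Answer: 550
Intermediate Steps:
w(L) = 4 - 2*L (w(L) = (-2*L + 6) - 2 = (6 - 2*L) - 2 = 4 - 2*L)
w(-3)*((46 + 17) - I(4, 8)) = (4 - 2*(-3))*((46 + 17) - 1*8) = (4 + 6)*(63 - 8) = 10*55 = 550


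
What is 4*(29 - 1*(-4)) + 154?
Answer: 286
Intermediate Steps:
4*(29 - 1*(-4)) + 154 = 4*(29 + 4) + 154 = 4*33 + 154 = 132 + 154 = 286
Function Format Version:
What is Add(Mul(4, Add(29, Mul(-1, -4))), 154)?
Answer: 286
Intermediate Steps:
Add(Mul(4, Add(29, Mul(-1, -4))), 154) = Add(Mul(4, Add(29, 4)), 154) = Add(Mul(4, 33), 154) = Add(132, 154) = 286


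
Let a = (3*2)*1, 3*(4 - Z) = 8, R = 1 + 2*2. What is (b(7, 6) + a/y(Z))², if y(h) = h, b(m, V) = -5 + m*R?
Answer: 4761/4 ≈ 1190.3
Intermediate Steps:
R = 5 (R = 1 + 4 = 5)
Z = 4/3 (Z = 4 - ⅓*8 = 4 - 8/3 = 4/3 ≈ 1.3333)
b(m, V) = -5 + 5*m (b(m, V) = -5 + m*5 = -5 + 5*m)
a = 6 (a = 6*1 = 6)
(b(7, 6) + a/y(Z))² = ((-5 + 5*7) + 6/(4/3))² = ((-5 + 35) + 6*(¾))² = (30 + 9/2)² = (69/2)² = 4761/4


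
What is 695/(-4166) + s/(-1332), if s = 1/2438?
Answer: -1128479143/6764367528 ≈ -0.16683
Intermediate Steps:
s = 1/2438 ≈ 0.00041017
695/(-4166) + s/(-1332) = 695/(-4166) + (1/2438)/(-1332) = 695*(-1/4166) + (1/2438)*(-1/1332) = -695/4166 - 1/3247416 = -1128479143/6764367528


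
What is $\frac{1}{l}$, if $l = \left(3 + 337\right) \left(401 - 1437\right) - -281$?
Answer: $- \frac{1}{351959} \approx -2.8412 \cdot 10^{-6}$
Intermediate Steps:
$l = -351959$ ($l = 340 \left(-1036\right) + 281 = -352240 + 281 = -351959$)
$\frac{1}{l} = \frac{1}{-351959} = - \frac{1}{351959}$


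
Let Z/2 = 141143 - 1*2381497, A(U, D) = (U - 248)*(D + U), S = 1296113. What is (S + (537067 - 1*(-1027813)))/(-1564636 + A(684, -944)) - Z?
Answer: 7518607240175/1677996 ≈ 4.4807e+6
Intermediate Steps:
A(U, D) = (-248 + U)*(D + U)
Z = -4480708 (Z = 2*(141143 - 1*2381497) = 2*(141143 - 2381497) = 2*(-2240354) = -4480708)
(S + (537067 - 1*(-1027813)))/(-1564636 + A(684, -944)) - Z = (1296113 + (537067 - 1*(-1027813)))/(-1564636 + (684**2 - 248*(-944) - 248*684 - 944*684)) - 1*(-4480708) = (1296113 + (537067 + 1027813))/(-1564636 + (467856 + 234112 - 169632 - 645696)) + 4480708 = (1296113 + 1564880)/(-1564636 - 113360) + 4480708 = 2860993/(-1677996) + 4480708 = 2860993*(-1/1677996) + 4480708 = -2860993/1677996 + 4480708 = 7518607240175/1677996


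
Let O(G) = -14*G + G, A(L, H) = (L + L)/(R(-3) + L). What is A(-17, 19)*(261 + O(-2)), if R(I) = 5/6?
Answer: 58548/97 ≈ 603.59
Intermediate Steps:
R(I) = ⅚ (R(I) = 5*(⅙) = ⅚)
A(L, H) = 2*L/(⅚ + L) (A(L, H) = (L + L)/(⅚ + L) = (2*L)/(⅚ + L) = 2*L/(⅚ + L))
O(G) = -13*G
A(-17, 19)*(261 + O(-2)) = (12*(-17)/(5 + 6*(-17)))*(261 - 13*(-2)) = (12*(-17)/(5 - 102))*(261 + 26) = (12*(-17)/(-97))*287 = (12*(-17)*(-1/97))*287 = (204/97)*287 = 58548/97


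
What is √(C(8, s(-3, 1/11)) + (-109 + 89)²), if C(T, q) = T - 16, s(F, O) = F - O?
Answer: 14*√2 ≈ 19.799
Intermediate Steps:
C(T, q) = -16 + T
√(C(8, s(-3, 1/11)) + (-109 + 89)²) = √((-16 + 8) + (-109 + 89)²) = √(-8 + (-20)²) = √(-8 + 400) = √392 = 14*√2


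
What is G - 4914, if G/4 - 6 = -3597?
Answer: -19278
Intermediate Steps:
G = -14364 (G = 24 + 4*(-3597) = 24 - 14388 = -14364)
G - 4914 = -14364 - 4914 = -19278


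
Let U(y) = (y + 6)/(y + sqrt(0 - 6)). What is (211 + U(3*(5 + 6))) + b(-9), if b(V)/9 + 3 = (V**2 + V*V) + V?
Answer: 570194/365 - 13*I*sqrt(6)/365 ≈ 1562.2 - 0.087242*I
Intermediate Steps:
b(V) = -27 + 9*V + 18*V**2 (b(V) = -27 + 9*((V**2 + V*V) + V) = -27 + 9*((V**2 + V**2) + V) = -27 + 9*(2*V**2 + V) = -27 + 9*(V + 2*V**2) = -27 + (9*V + 18*V**2) = -27 + 9*V + 18*V**2)
U(y) = (6 + y)/(y + I*sqrt(6)) (U(y) = (6 + y)/(y + sqrt(-6)) = (6 + y)/(y + I*sqrt(6)))
(211 + U(3*(5 + 6))) + b(-9) = (211 + (6 + 3*(5 + 6))/(3*(5 + 6) + I*sqrt(6))) + (-27 + 9*(-9) + 18*(-9)**2) = (211 + (6 + 3*11)/(3*11 + I*sqrt(6))) + (-27 - 81 + 18*81) = (211 + (6 + 33)/(33 + I*sqrt(6))) + (-27 - 81 + 1458) = (211 + 39/(33 + I*sqrt(6))) + 1350 = 1561 + 39/(33 + I*sqrt(6))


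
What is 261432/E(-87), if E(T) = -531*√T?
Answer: 29048*I*√87/5133 ≈ 52.784*I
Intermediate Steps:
261432/E(-87) = 261432/((-531*I*√87)) = 261432*(I*√87/46197) = 29048*I*√87/5133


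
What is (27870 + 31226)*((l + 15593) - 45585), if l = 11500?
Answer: -1092803232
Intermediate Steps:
(27870 + 31226)*((l + 15593) - 45585) = (27870 + 31226)*((11500 + 15593) - 45585) = 59096*(27093 - 45585) = 59096*(-18492) = -1092803232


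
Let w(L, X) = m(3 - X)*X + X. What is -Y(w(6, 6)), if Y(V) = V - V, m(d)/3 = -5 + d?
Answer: 0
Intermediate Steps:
m(d) = -15 + 3*d (m(d) = 3*(-5 + d) = -15 + 3*d)
w(L, X) = X + X*(-6 - 3*X) (w(L, X) = (-15 + 3*(3 - X))*X + X = (-15 + (9 - 3*X))*X + X = (-6 - 3*X)*X + X = X*(-6 - 3*X) + X = X + X*(-6 - 3*X))
Y(V) = 0
-Y(w(6, 6)) = -1*0 = 0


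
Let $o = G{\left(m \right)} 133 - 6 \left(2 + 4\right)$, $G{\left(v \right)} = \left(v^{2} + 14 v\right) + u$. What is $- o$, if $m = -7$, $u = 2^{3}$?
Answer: $5489$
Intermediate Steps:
$u = 8$
$G{\left(v \right)} = 8 + v^{2} + 14 v$ ($G{\left(v \right)} = \left(v^{2} + 14 v\right) + 8 = 8 + v^{2} + 14 v$)
$o = -5489$ ($o = \left(8 + \left(-7\right)^{2} + 14 \left(-7\right)\right) 133 - 6 \left(2 + 4\right) = \left(8 + 49 - 98\right) 133 - 36 = \left(-41\right) 133 - 36 = -5453 - 36 = -5489$)
$- o = \left(-1\right) \left(-5489\right) = 5489$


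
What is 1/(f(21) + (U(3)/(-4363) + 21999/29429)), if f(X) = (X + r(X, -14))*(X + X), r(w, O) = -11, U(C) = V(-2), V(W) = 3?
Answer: 128398727/54023358690 ≈ 0.0023767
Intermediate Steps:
U(C) = 3
f(X) = 2*X*(-11 + X) (f(X) = (X - 11)*(X + X) = (-11 + X)*(2*X) = 2*X*(-11 + X))
1/(f(21) + (U(3)/(-4363) + 21999/29429)) = 1/(2*21*(-11 + 21) + (3/(-4363) + 21999/29429)) = 1/(2*21*10 + (3*(-1/4363) + 21999*(1/29429))) = 1/(420 + (-3/4363 + 21999/29429)) = 1/(420 + 95893350/128398727) = 1/(54023358690/128398727) = 128398727/54023358690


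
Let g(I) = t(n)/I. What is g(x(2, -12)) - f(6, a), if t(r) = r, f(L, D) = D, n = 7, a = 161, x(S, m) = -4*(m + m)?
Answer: -15449/96 ≈ -160.93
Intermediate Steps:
x(S, m) = -8*m
g(I) = 7/I
g(x(2, -12)) - f(6, a) = 7/((-8*(-12))) - 1*161 = 7/96 - 161 = -15449/96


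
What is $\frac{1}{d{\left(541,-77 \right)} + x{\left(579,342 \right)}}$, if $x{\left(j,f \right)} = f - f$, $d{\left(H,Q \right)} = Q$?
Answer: $- \frac{1}{77} \approx -0.012987$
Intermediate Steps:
$x{\left(j,f \right)} = 0$
$\frac{1}{d{\left(541,-77 \right)} + x{\left(579,342 \right)}} = \frac{1}{-77 + 0} = \frac{1}{-77} = - \frac{1}{77}$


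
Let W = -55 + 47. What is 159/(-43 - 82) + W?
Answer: -1159/125 ≈ -9.2720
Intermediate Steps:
W = -8
159/(-43 - 82) + W = 159/(-43 - 82) - 8 = 159/(-125) - 8 = 159*(-1/125) - 8 = -159/125 - 8 = -1159/125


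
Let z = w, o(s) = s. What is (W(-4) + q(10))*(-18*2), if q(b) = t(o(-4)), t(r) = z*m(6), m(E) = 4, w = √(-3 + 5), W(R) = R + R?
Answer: 288 - 144*√2 ≈ 84.353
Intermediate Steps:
W(R) = 2*R
w = √2 ≈ 1.4142
z = √2 ≈ 1.4142
t(r) = 4*√2 (t(r) = √2*4 = 4*√2)
q(b) = 4*√2
(W(-4) + q(10))*(-18*2) = (2*(-4) + 4*√2)*(-18*2) = (-8 + 4*√2)*(-36) = 288 - 144*√2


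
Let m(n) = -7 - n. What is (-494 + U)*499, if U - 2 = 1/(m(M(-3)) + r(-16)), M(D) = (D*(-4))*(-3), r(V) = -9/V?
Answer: -116117300/473 ≈ -2.4549e+5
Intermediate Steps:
M(D) = 12*D (M(D) = -4*D*(-3) = 12*D)
U = 962/473 (U = 2 + 1/((-7 - 12*(-3)) - 9/(-16)) = 2 + 1/((-7 - 1*(-36)) - 9*(-1/16)) = 2 + 1/((-7 + 36) + 9/16) = 2 + 1/(29 + 9/16) = 2 + 1/(473/16) = 2 + 16/473 = 962/473 ≈ 2.0338)
(-494 + U)*499 = (-494 + 962/473)*499 = -232700/473*499 = -116117300/473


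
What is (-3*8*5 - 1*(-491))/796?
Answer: 371/796 ≈ 0.46608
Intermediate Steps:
(-3*8*5 - 1*(-491))/796 = (-24*5 + 491)*(1/796) = (-120 + 491)*(1/796) = 371*(1/796) = 371/796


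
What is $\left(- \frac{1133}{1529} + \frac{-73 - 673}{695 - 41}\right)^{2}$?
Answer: $\frac{7315038784}{2065975209} \approx 3.5407$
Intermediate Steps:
$\left(- \frac{1133}{1529} + \frac{-73 - 673}{695 - 41}\right)^{2} = \left(\left(-1133\right) \frac{1}{1529} - \frac{746}{654}\right)^{2} = \left(- \frac{103}{139} - \frac{373}{327}\right)^{2} = \left(- \frac{85528}{45453}\right)^{2} = \frac{7315038784}{2065975209}$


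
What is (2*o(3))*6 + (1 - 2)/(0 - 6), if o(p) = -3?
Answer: -215/6 ≈ -35.833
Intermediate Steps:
(2*o(3))*6 + (1 - 2)/(0 - 6) = (2*(-3))*6 + (1 - 2)/(0 - 6) = -6*6 - 1/(-6) = -36 - 1*(-1/6) = -36 + 1/6 = -215/6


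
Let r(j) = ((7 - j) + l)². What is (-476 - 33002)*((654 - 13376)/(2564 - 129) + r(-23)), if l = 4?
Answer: -93809975964/2435 ≈ -3.8526e+7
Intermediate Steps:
r(j) = (11 - j)² (r(j) = ((7 - j) + 4)² = (11 - j)²)
(-476 - 33002)*((654 - 13376)/(2564 - 129) + r(-23)) = (-476 - 33002)*((654 - 13376)/(2564 - 129) + (11 - 1*(-23))²) = -33478*(-12722/2435 + (11 + 23)²) = -33478*(-12722*1/2435 + 34²) = -33478*(-12722/2435 + 1156) = -33478*2802138/2435 = -93809975964/2435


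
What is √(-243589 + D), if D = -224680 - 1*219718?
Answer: 3*I*√76443 ≈ 829.45*I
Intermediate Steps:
D = -444398 (D = -224680 - 219718 = -444398)
√(-243589 + D) = √(-243589 - 444398) = √(-687987) = 3*I*√76443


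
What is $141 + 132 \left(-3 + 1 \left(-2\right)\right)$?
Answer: $-519$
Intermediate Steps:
$141 + 132 \left(-3 + 1 \left(-2\right)\right) = 141 + 132 \left(-3 - 2\right) = 141 + 132 \left(-5\right) = 141 - 660 = -519$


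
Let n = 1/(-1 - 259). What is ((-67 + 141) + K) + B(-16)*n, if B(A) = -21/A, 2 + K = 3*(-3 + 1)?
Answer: 274539/4160 ≈ 65.995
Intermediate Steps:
K = -8 (K = -2 + 3*(-3 + 1) = -2 + 3*(-2) = -2 - 6 = -8)
n = -1/260 (n = 1/(-260) = -1/260 ≈ -0.0038462)
((-67 + 141) + K) + B(-16)*n = ((-67 + 141) - 8) - 21/(-16)*(-1/260) = (74 - 8) - 21*(-1/16)*(-1/260) = 66 + (21/16)*(-1/260) = 66 - 21/4160 = 274539/4160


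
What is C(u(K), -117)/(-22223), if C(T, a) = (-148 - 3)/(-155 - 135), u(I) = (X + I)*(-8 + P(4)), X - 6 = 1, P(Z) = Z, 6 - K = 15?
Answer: -151/6444670 ≈ -2.3430e-5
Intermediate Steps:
K = -9 (K = 6 - 1*15 = 6 - 15 = -9)
X = 7 (X = 6 + 1 = 7)
u(I) = -28 - 4*I (u(I) = (7 + I)*(-8 + 4) = (7 + I)*(-4) = -28 - 4*I)
C(T, a) = 151/290 (C(T, a) = -151/(-290) = -151*(-1/290) = 151/290)
C(u(K), -117)/(-22223) = (151/290)/(-22223) = (151/290)*(-1/22223) = -151/6444670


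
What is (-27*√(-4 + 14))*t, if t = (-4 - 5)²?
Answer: -2187*√10 ≈ -6915.9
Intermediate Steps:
t = 81 (t = (-9)² = 81)
(-27*√(-4 + 14))*t = -27*√(-4 + 14)*81 = -27*√10*81 = -2187*√10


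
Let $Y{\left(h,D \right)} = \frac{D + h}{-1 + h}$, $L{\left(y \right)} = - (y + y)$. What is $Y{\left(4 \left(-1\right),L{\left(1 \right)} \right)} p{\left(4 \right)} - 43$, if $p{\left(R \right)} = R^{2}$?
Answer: $- \frac{119}{5} \approx -23.8$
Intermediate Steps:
$L{\left(y \right)} = - 2 y$
$Y{\left(h,D \right)} = \frac{D + h}{-1 + h}$
$Y{\left(4 \left(-1\right),L{\left(1 \right)} \right)} p{\left(4 \right)} - 43 = \frac{\left(-2\right) 1 + 4 \left(-1\right)}{-1 + 4 \left(-1\right)} 4^{2} - 43 = \frac{-2 - 4}{-1 - 4} \cdot 16 - 43 = \frac{1}{-5} \left(-6\right) 16 - 43 = \left(- \frac{1}{5}\right) \left(-6\right) 16 - 43 = \frac{6}{5} \cdot 16 - 43 = \frac{96}{5} - 43 = - \frac{119}{5}$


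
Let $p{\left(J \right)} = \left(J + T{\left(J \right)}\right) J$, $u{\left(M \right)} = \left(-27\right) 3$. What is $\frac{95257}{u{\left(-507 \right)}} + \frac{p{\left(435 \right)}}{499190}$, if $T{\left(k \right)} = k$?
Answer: $- \frac{4752068738}{4043439} \approx -1175.3$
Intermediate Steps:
$u{\left(M \right)} = -81$
$p{\left(J \right)} = 2 J^{2}$ ($p{\left(J \right)} = \left(J + J\right) J = 2 J J = 2 J^{2}$)
$\frac{95257}{u{\left(-507 \right)}} + \frac{p{\left(435 \right)}}{499190} = \frac{95257}{-81} + \frac{2 \cdot 435^{2}}{499190} = 95257 \left(- \frac{1}{81}\right) + 2 \cdot 189225 \cdot \frac{1}{499190} = - \frac{95257}{81} + 378450 \cdot \frac{1}{499190} = - \frac{95257}{81} + \frac{37845}{49919} = - \frac{4752068738}{4043439}$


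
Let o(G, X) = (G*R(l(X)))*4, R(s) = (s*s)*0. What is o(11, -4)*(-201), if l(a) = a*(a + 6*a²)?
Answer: 0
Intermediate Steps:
R(s) = 0 (R(s) = s²*0 = 0)
o(G, X) = 0 (o(G, X) = (G*0)*4 = 0*4 = 0)
o(11, -4)*(-201) = 0*(-201) = 0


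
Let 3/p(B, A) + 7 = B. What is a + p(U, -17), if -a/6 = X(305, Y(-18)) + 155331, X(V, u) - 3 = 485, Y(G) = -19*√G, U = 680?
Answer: -629197119/673 ≈ -9.3491e+5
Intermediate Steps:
p(B, A) = 3/(-7 + B)
X(V, u) = 488 (X(V, u) = 3 + 485 = 488)
a = -934914 (a = -6*(488 + 155331) = -6*155819 = -934914)
a + p(U, -17) = -934914 + 3/(-7 + 680) = -934914 + 3/673 = -629197119/673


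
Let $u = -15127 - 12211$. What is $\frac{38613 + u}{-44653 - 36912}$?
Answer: $- \frac{205}{1483} \approx -0.13823$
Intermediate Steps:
$u = -27338$
$\frac{38613 + u}{-44653 - 36912} = \frac{38613 - 27338}{-44653 - 36912} = \frac{11275}{-81565} = 11275 \left(- \frac{1}{81565}\right) = - \frac{205}{1483}$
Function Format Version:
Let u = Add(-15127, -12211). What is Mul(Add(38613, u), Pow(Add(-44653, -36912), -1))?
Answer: Rational(-205, 1483) ≈ -0.13823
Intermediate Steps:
u = -27338
Mul(Add(38613, u), Pow(Add(-44653, -36912), -1)) = Mul(Add(38613, -27338), Pow(Add(-44653, -36912), -1)) = Mul(11275, Pow(-81565, -1)) = Mul(11275, Rational(-1, 81565)) = Rational(-205, 1483)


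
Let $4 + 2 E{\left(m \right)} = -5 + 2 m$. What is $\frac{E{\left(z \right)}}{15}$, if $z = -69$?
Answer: $- \frac{49}{10} \approx -4.9$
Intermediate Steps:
$E{\left(m \right)} = - \frac{9}{2} + m$ ($E{\left(m \right)} = -2 + \frac{-5 + 2 m}{2} = -2 + \left(- \frac{5}{2} + m\right) = - \frac{9}{2} + m$)
$\frac{E{\left(z \right)}}{15} = \frac{- \frac{9}{2} - 69}{15} = \left(- \frac{147}{2}\right) \frac{1}{15} = - \frac{49}{10}$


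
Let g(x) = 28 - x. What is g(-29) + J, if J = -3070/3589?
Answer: 201503/3589 ≈ 56.145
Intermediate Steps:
J = -3070/3589 (J = -3070*1/3589 = -3070/3589 ≈ -0.85539)
g(-29) + J = (28 - 1*(-29)) - 3070/3589 = (28 + 29) - 3070/3589 = 57 - 3070/3589 = 201503/3589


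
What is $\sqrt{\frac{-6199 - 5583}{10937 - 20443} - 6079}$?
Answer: $\frac{2 i \sqrt{700524203}}{679} \approx 77.96 i$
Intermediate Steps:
$\sqrt{\frac{-6199 - 5583}{10937 - 20443} - 6079} = \sqrt{- \frac{11782}{-9506} - 6079} = \sqrt{\left(-11782\right) \left(- \frac{1}{9506}\right) - 6079} = \sqrt{\frac{5891}{4753} - 6079} = \sqrt{- \frac{28887596}{4753}} = \frac{2 i \sqrt{700524203}}{679}$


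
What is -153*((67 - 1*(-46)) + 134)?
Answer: -37791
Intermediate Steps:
-153*((67 - 1*(-46)) + 134) = -153*((67 + 46) + 134) = -153*(113 + 134) = -153*247 = -37791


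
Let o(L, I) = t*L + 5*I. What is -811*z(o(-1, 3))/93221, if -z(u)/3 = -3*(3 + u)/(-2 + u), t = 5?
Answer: -94887/745768 ≈ -0.12723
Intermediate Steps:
o(L, I) = 5*I + 5*L (o(L, I) = 5*L + 5*I = 5*I + 5*L)
z(u) = 9*(3 + u)/(-2 + u) (z(u) = -(-9)*(3 + u)/(-2 + u) = 9*(3 + u)/(-2 + u))
-811*z(o(-1, 3))/93221 = -7299*(3 + (5*3 + 5*(-1)))/(-2 + (5*3 + 5*(-1)))/93221 = -7299*(3 + (15 - 5))/(-2 + (15 - 5))*(1/93221) = -7299*(3 + 10)/(-2 + 10)*(1/93221) = -7299*13/8*(1/93221) = -811*117/8*(1/93221) = -94887/8*1/93221 = -94887/745768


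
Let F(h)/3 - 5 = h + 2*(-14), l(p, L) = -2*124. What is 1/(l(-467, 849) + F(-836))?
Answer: -1/2825 ≈ -0.00035398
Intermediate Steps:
l(p, L) = -248
F(h) = -69 + 3*h (F(h) = 15 + 3*(h + 2*(-14)) = 15 + 3*(h - 28) = 15 + 3*(-28 + h) = 15 + (-84 + 3*h) = -69 + 3*h)
1/(l(-467, 849) + F(-836)) = 1/(-248 + (-69 + 3*(-836))) = 1/(-248 + (-69 - 2508)) = 1/(-248 - 2577) = 1/(-2825) = -1/2825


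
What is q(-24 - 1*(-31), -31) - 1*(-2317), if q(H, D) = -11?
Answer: 2306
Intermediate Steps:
q(-24 - 1*(-31), -31) - 1*(-2317) = -11 - 1*(-2317) = -11 + 2317 = 2306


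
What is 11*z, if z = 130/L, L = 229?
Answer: 1430/229 ≈ 6.2445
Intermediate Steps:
z = 130/229 ≈ 0.56769
11*z = 11*(130/229) = 1430/229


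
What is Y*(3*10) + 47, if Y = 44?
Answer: 1367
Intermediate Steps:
Y*(3*10) + 47 = 44*(3*10) + 47 = 44*30 + 47 = 1320 + 47 = 1367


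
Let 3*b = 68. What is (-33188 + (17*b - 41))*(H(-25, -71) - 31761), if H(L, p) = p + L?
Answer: 1046300689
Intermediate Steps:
b = 68/3 (b = (1/3)*68 = 68/3 ≈ 22.667)
H(L, p) = L + p
(-33188 + (17*b - 41))*(H(-25, -71) - 31761) = (-33188 + (17*(68/3) - 41))*((-25 - 71) - 31761) = (-33188 + (1156/3 - 41))*(-96 - 31761) = (-33188 + 1033/3)*(-31857) = -98531/3*(-31857) = 1046300689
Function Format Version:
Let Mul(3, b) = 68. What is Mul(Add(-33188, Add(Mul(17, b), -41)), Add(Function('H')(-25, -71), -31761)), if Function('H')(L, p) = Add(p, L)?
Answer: 1046300689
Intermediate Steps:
b = Rational(68, 3) (b = Mul(Rational(1, 3), 68) = Rational(68, 3) ≈ 22.667)
Function('H')(L, p) = Add(L, p)
Mul(Add(-33188, Add(Mul(17, b), -41)), Add(Function('H')(-25, -71), -31761)) = Mul(Add(-33188, Add(Mul(17, Rational(68, 3)), -41)), Add(Add(-25, -71), -31761)) = Mul(Add(-33188, Add(Rational(1156, 3), -41)), Add(-96, -31761)) = Mul(Add(-33188, Rational(1033, 3)), -31857) = Mul(Rational(-98531, 3), -31857) = 1046300689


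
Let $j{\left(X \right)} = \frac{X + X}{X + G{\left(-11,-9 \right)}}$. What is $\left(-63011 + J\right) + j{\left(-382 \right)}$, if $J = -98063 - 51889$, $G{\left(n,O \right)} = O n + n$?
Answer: $- \frac{31305179}{147} \approx -2.1296 \cdot 10^{5}$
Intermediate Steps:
$G{\left(n,O \right)} = n + O n$
$j{\left(X \right)} = \frac{2 X}{88 + X}$ ($j{\left(X \right)} = \frac{X + X}{X - 11 \left(1 - 9\right)} = \frac{2 X}{X - -88} = \frac{2 X}{X + 88} = \frac{2 X}{88 + X}$)
$J = -149952$
$\left(-63011 + J\right) + j{\left(-382 \right)} = \left(-63011 - 149952\right) + 2 \left(-382\right) \frac{1}{88 - 382} = -212963 + 2 \left(-382\right) \frac{1}{-294} = -212963 + 2 \left(-382\right) \left(- \frac{1}{294}\right) = -212963 + \frac{382}{147} = - \frac{31305179}{147}$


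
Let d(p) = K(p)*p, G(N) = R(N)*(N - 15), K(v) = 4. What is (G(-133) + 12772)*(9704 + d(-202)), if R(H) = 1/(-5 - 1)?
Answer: 341517440/3 ≈ 1.1384e+8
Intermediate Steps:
R(H) = -⅙ (R(H) = 1/(-6) = -⅙)
G(N) = 5/2 - N/6 (G(N) = -(N - 15)/6 = -(-15 + N)/6 = 5/2 - N/6)
d(p) = 4*p
(G(-133) + 12772)*(9704 + d(-202)) = ((5/2 - ⅙*(-133)) + 12772)*(9704 + 4*(-202)) = ((5/2 + 133/6) + 12772)*(9704 - 808) = (74/3 + 12772)*8896 = (38390/3)*8896 = 341517440/3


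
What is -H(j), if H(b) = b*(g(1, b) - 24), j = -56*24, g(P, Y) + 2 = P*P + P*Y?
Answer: -1839936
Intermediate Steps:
g(P, Y) = -2 + P² + P*Y (g(P, Y) = -2 + (P*P + P*Y) = -2 + (P² + P*Y) = -2 + P² + P*Y)
j = -1344
H(b) = b*(-25 + b) (H(b) = b*((-2 + 1² + 1*b) - 24) = b*((-2 + 1 + b) - 24) = b*((-1 + b) - 24) = b*(-25 + b))
-H(j) = -(-1344)*(-25 - 1344) = -(-1344)*(-1369) = -1*1839936 = -1839936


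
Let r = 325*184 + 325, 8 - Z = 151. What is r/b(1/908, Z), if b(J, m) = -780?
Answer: -925/12 ≈ -77.083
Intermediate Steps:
Z = -143 (Z = 8 - 1*151 = 8 - 151 = -143)
r = 60125 (r = 59800 + 325 = 60125)
r/b(1/908, Z) = 60125/(-780) = 60125*(-1/780) = -925/12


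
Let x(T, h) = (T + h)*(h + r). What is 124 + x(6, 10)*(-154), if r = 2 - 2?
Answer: -24516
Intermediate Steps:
r = 0
x(T, h) = h*(T + h) (x(T, h) = (T + h)*(h + 0) = (T + h)*h = h*(T + h))
124 + x(6, 10)*(-154) = 124 + (10*(6 + 10))*(-154) = 124 + (10*16)*(-154) = 124 + 160*(-154) = 124 - 24640 = -24516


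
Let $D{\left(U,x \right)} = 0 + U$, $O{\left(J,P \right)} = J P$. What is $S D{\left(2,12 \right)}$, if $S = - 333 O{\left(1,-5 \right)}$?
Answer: $3330$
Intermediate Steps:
$D{\left(U,x \right)} = U$
$S = 1665$ ($S = - 333 \cdot 1 \left(-5\right) = \left(-333\right) \left(-5\right) = 1665$)
$S D{\left(2,12 \right)} = 1665 \cdot 2 = 3330$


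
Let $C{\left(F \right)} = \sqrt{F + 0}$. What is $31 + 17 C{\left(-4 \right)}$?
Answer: $31 + 34 i \approx 31.0 + 34.0 i$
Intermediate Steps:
$C{\left(F \right)} = \sqrt{F}$
$31 + 17 C{\left(-4 \right)} = 31 + 17 \sqrt{-4} = 31 + 17 \cdot 2 i = 31 + 34 i$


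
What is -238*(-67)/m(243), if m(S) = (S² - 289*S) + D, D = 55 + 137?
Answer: -7973/5493 ≈ -1.4515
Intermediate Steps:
D = 192
m(S) = 192 + S² - 289*S (m(S) = (S² - 289*S) + 192 = 192 + S² - 289*S)
-238*(-67)/m(243) = -238*(-67)/(192 + 243² - 289*243) = -(-15946)/(192 + 59049 - 70227) = -(-15946)/(-10986) = -(-15946)*(-1)/10986 = -1*7973/5493 = -7973/5493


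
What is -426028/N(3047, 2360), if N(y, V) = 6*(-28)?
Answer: 106507/42 ≈ 2535.9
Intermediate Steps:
N(y, V) = -168
-426028/N(3047, 2360) = -426028/(-168) = -426028*(-1/168) = 106507/42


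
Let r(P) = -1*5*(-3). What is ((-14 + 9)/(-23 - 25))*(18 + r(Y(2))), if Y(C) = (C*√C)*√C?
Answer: 55/16 ≈ 3.4375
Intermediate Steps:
Y(C) = C² (Y(C) = C^(3/2)*√C = C²)
r(P) = 15 (r(P) = -5*(-3) = 15)
((-14 + 9)/(-23 - 25))*(18 + r(Y(2))) = ((-14 + 9)/(-23 - 25))*(18 + 15) = -5/(-48)*33 = -5*(-1/48)*33 = (5/48)*33 = 55/16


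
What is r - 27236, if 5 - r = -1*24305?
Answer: -2926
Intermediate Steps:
r = 24310 (r = 5 - (-1)*24305 = 5 - 1*(-24305) = 5 + 24305 = 24310)
r - 27236 = 24310 - 27236 = -2926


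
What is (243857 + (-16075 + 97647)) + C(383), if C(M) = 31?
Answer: 325460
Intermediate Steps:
(243857 + (-16075 + 97647)) + C(383) = (243857 + (-16075 + 97647)) + 31 = (243857 + 81572) + 31 = 325429 + 31 = 325460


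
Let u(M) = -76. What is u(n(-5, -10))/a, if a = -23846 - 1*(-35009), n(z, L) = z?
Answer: -76/11163 ≈ -0.0068082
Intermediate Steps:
a = 11163 (a = -23846 + 35009 = 11163)
u(n(-5, -10))/a = -76/11163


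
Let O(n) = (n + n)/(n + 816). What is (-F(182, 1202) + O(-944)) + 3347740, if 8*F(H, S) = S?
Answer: 6695209/2 ≈ 3.3476e+6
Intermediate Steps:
F(H, S) = S/8
O(n) = 2*n/(816 + n) (O(n) = (2*n)/(816 + n) = 2*n/(816 + n))
(-F(182, 1202) + O(-944)) + 3347740 = (-1202/8 + 2*(-944)/(816 - 944)) + 3347740 = (-1*601/4 + 2*(-944)/(-128)) + 3347740 = (-601/4 + 2*(-944)*(-1/128)) + 3347740 = (-601/4 + 59/4) + 3347740 = -271/2 + 3347740 = 6695209/2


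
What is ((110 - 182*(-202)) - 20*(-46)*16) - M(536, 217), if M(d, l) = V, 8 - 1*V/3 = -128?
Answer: 51186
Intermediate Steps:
V = 408 (V = 24 - 3*(-128) = 24 + 384 = 408)
M(d, l) = 408
((110 - 182*(-202)) - 20*(-46)*16) - M(536, 217) = ((110 - 182*(-202)) - 20*(-46)*16) - 1*408 = ((110 + 36764) - (-920)*16) - 408 = (36874 - 1*(-14720)) - 408 = (36874 + 14720) - 408 = 51594 - 408 = 51186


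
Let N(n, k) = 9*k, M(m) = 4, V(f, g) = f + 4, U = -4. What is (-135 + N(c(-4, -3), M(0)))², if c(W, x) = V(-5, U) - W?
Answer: 9801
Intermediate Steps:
V(f, g) = 4 + f
c(W, x) = -1 - W (c(W, x) = (4 - 5) - W = -1 - W)
(-135 + N(c(-4, -3), M(0)))² = (-135 + 9*4)² = (-135 + 36)² = (-99)² = 9801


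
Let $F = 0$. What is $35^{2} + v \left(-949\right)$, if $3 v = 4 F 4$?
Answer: $1225$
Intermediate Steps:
$v = 0$ ($v = \frac{4 \cdot 0 \cdot 4}{3} = \frac{0 \cdot 4}{3} = \frac{1}{3} \cdot 0 = 0$)
$35^{2} + v \left(-949\right) = 35^{2} + 0 \left(-949\right) = 1225 + 0 = 1225$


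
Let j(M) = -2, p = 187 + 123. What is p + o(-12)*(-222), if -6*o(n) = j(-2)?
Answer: 236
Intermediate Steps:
p = 310
o(n) = ⅓ (o(n) = -⅙*(-2) = ⅓)
p + o(-12)*(-222) = 310 + (⅓)*(-222) = 310 - 74 = 236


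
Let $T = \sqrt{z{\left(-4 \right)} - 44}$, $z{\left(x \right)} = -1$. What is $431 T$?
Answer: $1293 i \sqrt{5} \approx 2891.2 i$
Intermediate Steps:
$T = 3 i \sqrt{5}$ ($T = \sqrt{-1 - 44} = \sqrt{-45} = 3 i \sqrt{5} \approx 6.7082 i$)
$431 T = 431 \cdot 3 i \sqrt{5} = 1293 i \sqrt{5}$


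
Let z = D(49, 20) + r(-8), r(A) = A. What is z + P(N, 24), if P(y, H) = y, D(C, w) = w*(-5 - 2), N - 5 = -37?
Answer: -180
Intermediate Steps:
N = -32 (N = 5 - 37 = -32)
D(C, w) = -7*w (D(C, w) = w*(-7) = -7*w)
z = -148 (z = -7*20 - 8 = -140 - 8 = -148)
z + P(N, 24) = -148 - 32 = -180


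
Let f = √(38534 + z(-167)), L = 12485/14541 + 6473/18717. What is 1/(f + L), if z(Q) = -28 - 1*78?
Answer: -4956492216480627/158132053720869085756 + 8230354092247401*√9607/158132053720869085756 ≈ 0.0050701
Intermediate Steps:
z(Q) = -106 (z(Q) = -28 - 78 = -106)
L = 109268546/90721299 (L = 12485*(1/14541) + 6473*(1/18717) = 12485/14541 + 6473/18717 = 109268546/90721299 ≈ 1.2044)
f = 2*√9607 (f = √(38534 - 106) = √38428 = 2*√9607 ≈ 196.03)
1/(f + L) = 1/(2*√9607 + 109268546/90721299) = 1/(109268546/90721299 + 2*√9607)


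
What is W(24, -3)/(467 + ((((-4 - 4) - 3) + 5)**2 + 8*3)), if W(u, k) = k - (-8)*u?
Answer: 189/527 ≈ 0.35863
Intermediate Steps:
W(u, k) = k + 8*u
W(24, -3)/(467 + ((((-4 - 4) - 3) + 5)**2 + 8*3)) = (-3 + 8*24)/(467 + ((((-4 - 4) - 3) + 5)**2 + 8*3)) = (-3 + 192)/(467 + (((-8 - 3) + 5)**2 + 24)) = 189/(467 + ((-11 + 5)**2 + 24)) = 189/(467 + ((-6)**2 + 24)) = 189/(467 + (36 + 24)) = 189/(467 + 60) = 189/527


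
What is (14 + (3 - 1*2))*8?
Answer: 120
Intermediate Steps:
(14 + (3 - 1*2))*8 = (14 + (3 - 2))*8 = (14 + 1)*8 = 15*8 = 120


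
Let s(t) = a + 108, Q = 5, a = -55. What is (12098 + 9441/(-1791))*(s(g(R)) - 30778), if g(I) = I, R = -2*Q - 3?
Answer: -73938268425/199 ≈ -3.7155e+8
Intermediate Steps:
R = -13 (R = -2*5 - 3 = -10 - 3 = -13)
s(t) = 53 (s(t) = -55 + 108 = 53)
(12098 + 9441/(-1791))*(s(g(R)) - 30778) = (12098 + 9441/(-1791))*(53 - 30778) = (12098 + 9441*(-1/1791))*(-30725) = (12098 - 1049/199)*(-30725) = (2406453/199)*(-30725) = -73938268425/199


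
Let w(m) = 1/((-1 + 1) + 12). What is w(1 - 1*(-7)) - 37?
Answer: -443/12 ≈ -36.917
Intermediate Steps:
w(m) = 1/12 (w(m) = 1/(0 + 12) = 1/12)
w(1 - 1*(-7)) - 37 = 1/12 - 37 = -443/12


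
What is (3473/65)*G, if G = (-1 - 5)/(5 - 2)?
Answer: -6946/65 ≈ -106.86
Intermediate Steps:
G = -2 (G = -6/3 = -6*⅓ = -2)
(3473/65)*G = (3473/65)*(-2) = -6946/65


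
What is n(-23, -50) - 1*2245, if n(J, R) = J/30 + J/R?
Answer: -168398/75 ≈ -2245.3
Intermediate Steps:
n(J, R) = J/30 + J/R (n(J, R) = J*(1/30) + J/R = J/30 + J/R)
n(-23, -50) - 1*2245 = ((1/30)*(-23) - 23/(-50)) - 1*2245 = (-23/30 - 23*(-1/50)) - 2245 = (-23/30 + 23/50) - 2245 = -23/75 - 2245 = -168398/75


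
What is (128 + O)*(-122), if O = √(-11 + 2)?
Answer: -15616 - 366*I ≈ -15616.0 - 366.0*I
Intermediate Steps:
O = 3*I (O = √(-9) = 3*I ≈ 3.0*I)
(128 + O)*(-122) = (128 + 3*I)*(-122) = -15616 - 366*I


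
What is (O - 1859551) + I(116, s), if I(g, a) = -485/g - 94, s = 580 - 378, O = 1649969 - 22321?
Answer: -26912137/116 ≈ -2.3200e+5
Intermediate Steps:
O = 1627648
s = 202
I(g, a) = -94 - 485/g
(O - 1859551) + I(116, s) = (1627648 - 1859551) + (-94 - 485/116) = -231903 + (-94 - 485*1/116) = -231903 + (-94 - 485/116) = -231903 - 11389/116 = -26912137/116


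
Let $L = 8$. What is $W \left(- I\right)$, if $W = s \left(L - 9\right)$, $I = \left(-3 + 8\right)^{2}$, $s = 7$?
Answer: $175$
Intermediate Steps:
$I = 25$ ($I = 5^{2} = 25$)
$W = -7$ ($W = 7 \left(8 - 9\right) = 7 \left(-1\right) = -7$)
$W \left(- I\right) = - 7 \left(\left(-1\right) 25\right) = \left(-7\right) \left(-25\right) = 175$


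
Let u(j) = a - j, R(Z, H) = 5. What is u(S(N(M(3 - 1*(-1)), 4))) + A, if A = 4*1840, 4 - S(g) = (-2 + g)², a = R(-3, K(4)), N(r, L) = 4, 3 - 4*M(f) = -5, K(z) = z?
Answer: 7365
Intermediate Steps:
M(f) = 2 (M(f) = ¾ - ¼*(-5) = ¾ + 5/4 = 2)
a = 5
S(g) = 4 - (-2 + g)²
u(j) = 5 - j
A = 7360
u(S(N(M(3 - 1*(-1)), 4))) + A = (5 - 4*(4 - 1*4)) + 7360 = (5 - 4*(4 - 4)) + 7360 = (5 - 4*0) + 7360 = (5 - 1*0) + 7360 = (5 + 0) + 7360 = 5 + 7360 = 7365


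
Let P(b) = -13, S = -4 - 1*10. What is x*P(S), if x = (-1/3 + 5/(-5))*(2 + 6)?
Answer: 416/3 ≈ 138.67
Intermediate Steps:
S = -14 (S = -4 - 10 = -14)
x = -32/3 (x = (-1*1/3 + 5*(-1/5))*8 = (-1/3 - 1)*8 = -4/3*8 = -32/3 ≈ -10.667)
x*P(S) = -32/3*(-13) = 416/3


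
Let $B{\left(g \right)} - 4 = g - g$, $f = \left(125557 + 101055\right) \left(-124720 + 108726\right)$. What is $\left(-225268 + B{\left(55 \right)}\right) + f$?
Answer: $-3624657592$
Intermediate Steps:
$f = -3624432328$ ($f = 226612 \left(-15994\right) = -3624432328$)
$B{\left(g \right)} = 4$ ($B{\left(g \right)} = 4 + \left(g - g\right) = 4 + 0 = 4$)
$\left(-225268 + B{\left(55 \right)}\right) + f = \left(-225268 + 4\right) - 3624432328 = -225264 - 3624432328 = -3624657592$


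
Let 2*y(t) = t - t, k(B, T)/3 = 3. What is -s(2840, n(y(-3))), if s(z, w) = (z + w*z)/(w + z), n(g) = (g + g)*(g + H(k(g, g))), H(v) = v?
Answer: -1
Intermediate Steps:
k(B, T) = 9 (k(B, T) = 3*3 = 9)
y(t) = 0 (y(t) = (t - t)/2 = (1/2)*0 = 0)
n(g) = 2*g*(9 + g) (n(g) = (g + g)*(g + 9) = (2*g)*(9 + g) = 2*g*(9 + g))
s(z, w) = (z + w*z)/(w + z)
-s(2840, n(y(-3))) = -2840*(1 + 2*0*(9 + 0))/(2*0*(9 + 0) + 2840) = -2840*(1 + 2*0*9)/(2*0*9 + 2840) = -2840*(1 + 0)/(0 + 2840) = -2840/2840 = -1*1 = -1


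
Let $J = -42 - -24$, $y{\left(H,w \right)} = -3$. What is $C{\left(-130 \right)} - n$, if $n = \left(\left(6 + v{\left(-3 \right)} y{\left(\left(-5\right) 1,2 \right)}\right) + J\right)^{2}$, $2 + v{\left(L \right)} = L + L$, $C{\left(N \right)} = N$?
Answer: $-274$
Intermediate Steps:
$v{\left(L \right)} = -2 + 2 L$ ($v{\left(L \right)} = -2 + \left(L + L\right) = -2 + 2 L$)
$J = -18$ ($J = -42 + 24 = -18$)
$n = 144$ ($n = \left(\left(6 + \left(-2 + 2 \left(-3\right)\right) \left(-3\right)\right) - 18\right)^{2} = \left(\left(6 + \left(-2 - 6\right) \left(-3\right)\right) - 18\right)^{2} = \left(\left(6 - -24\right) - 18\right)^{2} = \left(\left(6 + 24\right) - 18\right)^{2} = \left(30 - 18\right)^{2} = 12^{2} = 144$)
$C{\left(-130 \right)} - n = -130 - 144 = -274$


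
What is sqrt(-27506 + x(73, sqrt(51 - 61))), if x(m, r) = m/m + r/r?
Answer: 12*I*sqrt(191) ≈ 165.84*I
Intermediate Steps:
x(m, r) = 2 (x(m, r) = 1 + 1 = 2)
sqrt(-27506 + x(73, sqrt(51 - 61))) = sqrt(-27506 + 2) = sqrt(-27504) = 12*I*sqrt(191)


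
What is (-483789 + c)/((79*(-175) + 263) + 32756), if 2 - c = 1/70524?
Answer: -34118594389/1353637656 ≈ -25.205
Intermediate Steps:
c = 141047/70524 (c = 2 - 1/70524 = 141047/70524 ≈ 2.0000)
(-483789 + c)/((79*(-175) + 263) + 32756) = (-483789 + 141047/70524)/((79*(-175) + 263) + 32756) = -34118594389/(70524*((-13825 + 263) + 32756)) = -34118594389/(70524*(-13562 + 32756)) = -34118594389/70524/19194 = -34118594389/70524*1/19194 = -34118594389/1353637656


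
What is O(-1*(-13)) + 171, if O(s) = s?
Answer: 184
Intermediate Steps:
O(-1*(-13)) + 171 = -1*(-13) + 171 = 13 + 171 = 184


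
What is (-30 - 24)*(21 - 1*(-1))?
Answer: -1188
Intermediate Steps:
(-30 - 24)*(21 - 1*(-1)) = -54*(21 + 1) = -54*22 = -1188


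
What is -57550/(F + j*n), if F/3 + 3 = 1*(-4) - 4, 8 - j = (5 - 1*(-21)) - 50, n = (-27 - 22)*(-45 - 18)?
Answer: -57550/98751 ≈ -0.58278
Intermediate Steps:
n = 3087 (n = -49*(-63) = 3087)
j = 32 (j = 8 - ((5 - 1*(-21)) - 50) = 8 - ((5 + 21) - 50) = 8 - (26 - 50) = 8 - 1*(-24) = 8 + 24 = 32)
F = -33 (F = -9 + 3*(1*(-4) - 4) = -9 + 3*(-4 - 4) = -9 + 3*(-8) = -9 - 24 = -33)
-57550/(F + j*n) = -57550/(-33 + 32*3087) = -57550/(-33 + 98784) = -57550/98751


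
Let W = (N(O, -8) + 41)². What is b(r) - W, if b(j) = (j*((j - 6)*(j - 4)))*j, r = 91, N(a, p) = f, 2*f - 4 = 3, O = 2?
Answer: 244944059/4 ≈ 6.1236e+7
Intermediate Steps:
f = 7/2 (f = 2 + (½)*3 = 2 + 3/2 = 7/2 ≈ 3.5000)
N(a, p) = 7/2
W = 7921/4 (W = (7/2 + 41)² = (89/2)² = 7921/4 ≈ 1980.3)
b(j) = j²*(-6 + j)*(-4 + j) (b(j) = (j*((-6 + j)*(-4 + j)))*j = (j*(-6 + j)*(-4 + j))*j = j²*(-6 + j)*(-4 + j))
b(r) - W = 91²*(24 + 91² - 10*91) - 1*7921/4 = 8281*(24 + 8281 - 910) - 7921/4 = 8281*7395 - 7921/4 = 61237995 - 7921/4 = 244944059/4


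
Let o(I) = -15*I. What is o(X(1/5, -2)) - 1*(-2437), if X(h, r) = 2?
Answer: 2407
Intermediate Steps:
o(X(1/5, -2)) - 1*(-2437) = -15*2 - 1*(-2437) = -30 + 2437 = 2407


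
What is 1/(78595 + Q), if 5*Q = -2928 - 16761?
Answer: 5/373286 ≈ 1.3395e-5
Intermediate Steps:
Q = -19689/5 (Q = (-2928 - 16761)/5 = (1/5)*(-19689) = -19689/5 ≈ -3937.8)
1/(78595 + Q) = 1/(78595 - 19689/5) = 1/(373286/5) = 5/373286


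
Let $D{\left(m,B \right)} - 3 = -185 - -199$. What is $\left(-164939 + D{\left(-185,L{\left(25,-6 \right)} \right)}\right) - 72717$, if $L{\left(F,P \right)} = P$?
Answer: $-237639$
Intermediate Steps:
$D{\left(m,B \right)} = 17$ ($D{\left(m,B \right)} = 3 - -14 = 3 + \left(-185 + 199\right) = 3 + 14 = 17$)
$\left(-164939 + D{\left(-185,L{\left(25,-6 \right)} \right)}\right) - 72717 = \left(-164939 + 17\right) - 72717 = -164922 - 72717 = -237639$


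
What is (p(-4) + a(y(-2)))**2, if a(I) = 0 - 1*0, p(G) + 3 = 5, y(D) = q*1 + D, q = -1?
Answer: 4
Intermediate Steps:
y(D) = -1 + D (y(D) = -1*1 + D = -1 + D)
p(G) = 2 (p(G) = -3 + 5 = 2)
a(I) = 0 (a(I) = 0 + 0 = 0)
(p(-4) + a(y(-2)))**2 = (2 + 0)**2 = 2**2 = 4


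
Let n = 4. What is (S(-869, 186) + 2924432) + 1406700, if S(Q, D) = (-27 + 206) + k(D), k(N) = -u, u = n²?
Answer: 4331295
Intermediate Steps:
u = 16 (u = 4² = 16)
k(N) = -16 (k(N) = -1*16 = -16)
S(Q, D) = 163 (S(Q, D) = (-27 + 206) - 16 = 179 - 16 = 163)
(S(-869, 186) + 2924432) + 1406700 = (163 + 2924432) + 1406700 = 2924595 + 1406700 = 4331295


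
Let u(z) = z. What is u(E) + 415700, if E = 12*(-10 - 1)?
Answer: 415568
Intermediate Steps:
E = -132 (E = 12*(-11) = -132)
u(E) + 415700 = -132 + 415700 = 415568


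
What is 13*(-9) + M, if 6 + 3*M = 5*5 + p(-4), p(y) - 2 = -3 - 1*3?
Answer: -112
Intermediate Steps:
p(y) = -4 (p(y) = 2 + (-3 - 1*3) = 2 + (-3 - 3) = 2 - 6 = -4)
M = 5 (M = -2 + (5*5 - 4)/3 = -2 + (25 - 4)/3 = -2 + (⅓)*21 = -2 + 7 = 5)
13*(-9) + M = 13*(-9) + 5 = -117 + 5 = -112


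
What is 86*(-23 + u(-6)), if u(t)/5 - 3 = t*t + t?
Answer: 12212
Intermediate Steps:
u(t) = 15 + 5*t + 5*t² (u(t) = 15 + 5*(t*t + t) = 15 + 5*(t² + t) = 15 + 5*(t + t²) = 15 + (5*t + 5*t²) = 15 + 5*t + 5*t²)
86*(-23 + u(-6)) = 86*(-23 + (15 + 5*(-6) + 5*(-6)²)) = 86*(-23 + (15 - 30 + 5*36)) = 86*(-23 + (15 - 30 + 180)) = 86*(-23 + 165) = 86*142 = 12212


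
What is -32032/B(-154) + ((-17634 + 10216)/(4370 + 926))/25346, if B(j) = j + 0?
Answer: 13960167555/67116208 ≈ 208.00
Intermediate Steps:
B(j) = j
-32032/B(-154) + ((-17634 + 10216)/(4370 + 926))/25346 = -32032/(-154) + ((-17634 + 10216)/(4370 + 926))/25346 = -32032*(-1/154) - 7418/5296*(1/25346) = 208 - 7418*1/5296*(1/25346) = 208 - 3709/2648*1/25346 = 208 - 3709/67116208 = 13960167555/67116208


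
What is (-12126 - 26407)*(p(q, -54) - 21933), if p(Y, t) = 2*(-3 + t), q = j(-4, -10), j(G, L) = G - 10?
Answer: 849537051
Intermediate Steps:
j(G, L) = -10 + G
q = -14 (q = -10 - 4 = -14)
p(Y, t) = -6 + 2*t
(-12126 - 26407)*(p(q, -54) - 21933) = (-12126 - 26407)*((-6 + 2*(-54)) - 21933) = -38533*((-6 - 108) - 21933) = -38533*(-114 - 21933) = -38533*(-22047) = 849537051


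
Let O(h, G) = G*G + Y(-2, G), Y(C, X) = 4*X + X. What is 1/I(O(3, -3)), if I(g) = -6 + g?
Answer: -1/12 ≈ -0.083333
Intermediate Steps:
Y(C, X) = 5*X
O(h, G) = G² + 5*G (O(h, G) = G*G + 5*G = G² + 5*G)
1/I(O(3, -3)) = 1/(-6 - 3*(5 - 3)) = 1/(-6 - 3*2) = 1/(-6 - 6) = 1/(-12) = -1/12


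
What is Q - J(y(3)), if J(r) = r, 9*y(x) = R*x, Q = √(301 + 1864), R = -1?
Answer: ⅓ + √2165 ≈ 46.863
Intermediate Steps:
Q = √2165 ≈ 46.530
y(x) = -x/9 (y(x) = (-x)/9 = -x/9)
Q - J(y(3)) = √2165 - (-1)*3/9 = √2165 - 1*(-⅓) = √2165 + ⅓ = ⅓ + √2165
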